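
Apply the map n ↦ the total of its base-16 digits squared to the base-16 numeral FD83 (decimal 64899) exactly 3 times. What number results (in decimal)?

64899 = (15,13,8,3)_16 → 467
467 = (1,13,3)_16 → 179
179 = (11,3)_16 → 130

130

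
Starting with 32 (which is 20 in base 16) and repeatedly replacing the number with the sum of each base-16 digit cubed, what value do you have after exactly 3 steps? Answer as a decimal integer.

32 = (2,0)_16 → 2³ + 0³ = 8 + 0 = 8
8 = (8)_16 → 8³ = 512
512 = (2,0,0)_16 → 2³ + 0³ + 0³ = 8 + 0 + 0 = 8

8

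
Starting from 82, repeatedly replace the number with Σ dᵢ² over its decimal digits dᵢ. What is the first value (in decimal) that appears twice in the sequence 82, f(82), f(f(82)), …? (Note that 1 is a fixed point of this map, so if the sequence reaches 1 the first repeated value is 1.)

82 → 8² + 2² = 64 + 4 = 68
68 → 6² + 8² = 36 + 64 = 100
100 → 1² + 0² + 0² = 1 + 0 + 0 = 1  — reached the fixed point 1.
1 → 1, so 1 is the first repeated value.

1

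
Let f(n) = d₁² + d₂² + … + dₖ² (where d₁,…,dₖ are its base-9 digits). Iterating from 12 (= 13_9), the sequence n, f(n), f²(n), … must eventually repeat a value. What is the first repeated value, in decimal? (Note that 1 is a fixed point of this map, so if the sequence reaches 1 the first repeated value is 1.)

50

12 = (1,3)_9 → 1² + 3² = 1 + 9 = 10
10 = (1,1)_9 → 1² + 1² = 1 + 1 = 2
2 = (2)_9 → 2² = 4
4 = (4)_9 → 4² = 16
16 = (1,7)_9 → 1² + 7² = 1 + 49 = 50
50 = (5,5)_9 → 5² + 5² = 25 + 25 = 50  — 50 already appeared earlier.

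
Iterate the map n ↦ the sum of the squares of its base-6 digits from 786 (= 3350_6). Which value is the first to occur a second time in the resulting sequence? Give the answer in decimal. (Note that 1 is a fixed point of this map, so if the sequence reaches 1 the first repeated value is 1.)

786 = (3,3,5,0)_6 → 3² + 3² + 5² + 0² = 43
43 = (1,1,1)_6 → 1² + 1² + 1² = 3
3 = (3)_6 → 3² = 9
9 = (1,3)_6 → 1² + 3² = 10
10 = (1,4)_6 → 1² + 4² = 17
17 = (2,5)_6 → 2² + 5² = 29
29 = (4,5)_6 → 4² + 5² = 41
41 = (1,0,5)_6 → 1² + 0² + 5² = 26
26 = (4,2)_6 → 4² + 2² = 20
20 = (3,2)_6 → 3² + 2² = 13
13 = (2,1)_6 → 2² + 1² = 5
5 = (5)_6 → 5² = 25
25 = (4,1)_6 → 4² + 1² = 17  — 17 already appeared earlier.

17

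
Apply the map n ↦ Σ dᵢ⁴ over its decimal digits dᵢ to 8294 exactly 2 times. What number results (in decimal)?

8294 → 8⁴ + 2⁴ + 9⁴ + 4⁴ = 4096 + 16 + 6561 + 256 = 10929
10929 → 1⁴ + 0⁴ + 9⁴ + 2⁴ + 9⁴ = 1 + 0 + 6561 + 16 + 6561 = 13139

13139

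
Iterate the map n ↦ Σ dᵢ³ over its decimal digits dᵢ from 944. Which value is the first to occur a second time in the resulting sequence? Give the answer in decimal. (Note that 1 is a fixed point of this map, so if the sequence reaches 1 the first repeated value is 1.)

407

944 → 9³ + 4³ + 4³ = 729 + 64 + 64 = 857
857 → 8³ + 5³ + 7³ = 512 + 125 + 343 = 980
980 → 9³ + 8³ + 0³ = 729 + 512 + 0 = 1241
1241 → 1³ + 2³ + 4³ + 1³ = 1 + 8 + 64 + 1 = 74
74 → 7³ + 4³ = 343 + 64 = 407
407 → 4³ + 0³ + 7³ = 64 + 0 + 343 = 407  — 407 already appeared earlier.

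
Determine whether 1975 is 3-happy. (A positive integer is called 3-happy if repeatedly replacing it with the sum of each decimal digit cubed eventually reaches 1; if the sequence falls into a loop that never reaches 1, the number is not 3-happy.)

3-happy

1975 → 1198
1198 → 1243
1243 → 100
100 → 1  — reached 1.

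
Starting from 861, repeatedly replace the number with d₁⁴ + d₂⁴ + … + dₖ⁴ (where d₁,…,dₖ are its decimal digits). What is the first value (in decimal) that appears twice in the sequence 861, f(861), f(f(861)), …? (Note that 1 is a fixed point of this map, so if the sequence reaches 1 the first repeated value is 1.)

13139

861 → 5393
5393 → 7348
7348 → 6834
6834 → 5729
5729 → 9603
9603 → 7938
7938 → 13139
13139 → 6725
6725 → 4338
4338 → 4514
4514 → 1138
1138 → 4179
4179 → 9219
9219 → 13139  — 13139 already appeared earlier.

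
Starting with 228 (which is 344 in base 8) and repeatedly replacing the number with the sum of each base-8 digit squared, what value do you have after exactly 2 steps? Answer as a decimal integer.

26

228 = (3,4,4)_8 → 3² + 4² + 4² = 9 + 16 + 16 = 41
41 = (5,1)_8 → 5² + 1² = 25 + 1 = 26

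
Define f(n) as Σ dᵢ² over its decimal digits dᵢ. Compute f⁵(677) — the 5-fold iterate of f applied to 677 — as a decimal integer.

677 → 134
134 → 26
26 → 40
40 → 16
16 → 37

37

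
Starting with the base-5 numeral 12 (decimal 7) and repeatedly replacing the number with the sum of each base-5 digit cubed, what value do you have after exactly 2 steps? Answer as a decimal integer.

65

7 = (1,2)_5 → 1³ + 2³ = 1 + 8 = 9
9 = (1,4)_5 → 1³ + 4³ = 1 + 64 = 65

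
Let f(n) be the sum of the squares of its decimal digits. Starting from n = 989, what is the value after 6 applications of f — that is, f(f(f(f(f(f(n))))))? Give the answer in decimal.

989 → 9² + 8² + 9² = 81 + 64 + 81 = 226
226 → 2² + 2² + 6² = 4 + 4 + 36 = 44
44 → 4² + 4² = 16 + 16 = 32
32 → 3² + 2² = 9 + 4 = 13
13 → 1² + 3² = 1 + 9 = 10
10 → 1² + 0² = 1 + 0 = 1

1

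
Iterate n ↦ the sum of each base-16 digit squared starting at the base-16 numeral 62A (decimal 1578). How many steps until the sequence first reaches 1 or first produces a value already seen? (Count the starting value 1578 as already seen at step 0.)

1578 = (6,2,10)_16 → 6² + 2² + 10² = 36 + 4 + 100 = 140
140 = (8,12)_16 → 8² + 12² = 64 + 144 = 208
208 = (13,0)_16 → 13² + 0² = 169 + 0 = 169
169 = (10,9)_16 → 10² + 9² = 100 + 81 = 181
181 = (11,5)_16 → 11² + 5² = 121 + 25 = 146
146 = (9,2)_16 → 9² + 2² = 81 + 4 = 85
85 = (5,5)_16 → 5² + 5² = 25 + 25 = 50
50 = (3,2)_16 → 3² + 2² = 9 + 4 = 13
13 = (13)_16 → 13² = 169  — 169 repeats.
That took 9 steps.

9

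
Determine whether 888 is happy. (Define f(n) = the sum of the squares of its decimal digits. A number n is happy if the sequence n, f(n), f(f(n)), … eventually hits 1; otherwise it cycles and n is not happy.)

888 → 8² + 8² + 8² = 64 + 64 + 64 = 192
192 → 1² + 9² + 2² = 1 + 81 + 4 = 86
86 → 8² + 6² = 64 + 36 = 100
100 → 1² + 0² + 0² = 1 + 0 + 0 = 1  — reached 1.

happy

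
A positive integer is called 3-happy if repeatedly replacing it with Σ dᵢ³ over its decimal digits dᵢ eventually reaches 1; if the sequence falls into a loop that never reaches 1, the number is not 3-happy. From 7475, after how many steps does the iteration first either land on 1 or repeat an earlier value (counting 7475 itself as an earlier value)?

7475 → 7³ + 4³ + 7³ + 5³ = 343 + 64 + 343 + 125 = 875
875 → 8³ + 7³ + 5³ = 512 + 343 + 125 = 980
980 → 9³ + 8³ + 0³ = 729 + 512 + 0 = 1241
1241 → 1³ + 2³ + 4³ + 1³ = 1 + 8 + 64 + 1 = 74
74 → 7³ + 4³ = 343 + 64 = 407
407 → 4³ + 0³ + 7³ = 64 + 0 + 343 = 407  — 407 repeats.
That took 6 steps.

6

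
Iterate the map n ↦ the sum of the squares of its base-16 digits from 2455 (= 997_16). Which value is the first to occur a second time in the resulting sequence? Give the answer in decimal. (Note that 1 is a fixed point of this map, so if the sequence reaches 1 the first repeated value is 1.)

2455 = (9,9,7)_16 → 211
211 = (13,3)_16 → 178
178 = (11,2)_16 → 125
125 = (7,13)_16 → 218
218 = (13,10)_16 → 269
269 = (1,0,13)_16 → 170
170 = (10,10)_16 → 200
200 = (12,8)_16 → 208
208 = (13,0)_16 → 169
169 = (10,9)_16 → 181
181 = (11,5)_16 → 146
146 = (9,2)_16 → 85
85 = (5,5)_16 → 50
50 = (3,2)_16 → 13
13 = (13)_16 → 169  — 169 already appeared earlier.

169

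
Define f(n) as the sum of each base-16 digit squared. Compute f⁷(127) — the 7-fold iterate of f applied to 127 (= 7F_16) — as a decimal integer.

4

127 = (7,15)_16 → 7² + 15² = 49 + 225 = 274
274 = (1,1,2)_16 → 1² + 1² + 2² = 1 + 1 + 4 = 6
6 = (6)_16 → 6² = 36
36 = (2,4)_16 → 2² + 4² = 4 + 16 = 20
20 = (1,4)_16 → 1² + 4² = 1 + 16 = 17
17 = (1,1)_16 → 1² + 1² = 1 + 1 = 2
2 = (2)_16 → 2² = 4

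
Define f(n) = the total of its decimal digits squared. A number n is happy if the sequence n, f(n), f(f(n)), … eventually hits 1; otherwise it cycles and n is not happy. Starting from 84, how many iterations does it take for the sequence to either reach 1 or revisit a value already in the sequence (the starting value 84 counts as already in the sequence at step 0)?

14

84 → 8² + 4² = 64 + 16 = 80
80 → 8² + 0² = 64 + 0 = 64
64 → 6² + 4² = 36 + 16 = 52
52 → 5² + 2² = 25 + 4 = 29
29 → 2² + 9² = 4 + 81 = 85
85 → 8² + 5² = 64 + 25 = 89
89 → 8² + 9² = 64 + 81 = 145
145 → 1² + 4² + 5² = 1 + 16 + 25 = 42
42 → 4² + 2² = 16 + 4 = 20
20 → 2² + 0² = 4 + 0 = 4
4 → 4² = 16
16 → 1² + 6² = 1 + 36 = 37
37 → 3² + 7² = 9 + 49 = 58
58 → 5² + 8² = 25 + 64 = 89  — 89 repeats.
That took 14 steps.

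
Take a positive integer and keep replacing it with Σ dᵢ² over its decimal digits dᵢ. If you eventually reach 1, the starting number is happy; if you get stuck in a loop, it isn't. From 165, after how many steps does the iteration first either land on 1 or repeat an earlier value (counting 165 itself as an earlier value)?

11

165 → 1² + 6² + 5² = 62
62 → 6² + 2² = 40
40 → 4² + 0² = 16
16 → 1² + 6² = 37
37 → 3² + 7² = 58
58 → 5² + 8² = 89
89 → 8² + 9² = 145
145 → 1² + 4² + 5² = 42
42 → 4² + 2² = 20
20 → 2² + 0² = 4
4 → 4² = 16  — 16 repeats.
That took 11 steps.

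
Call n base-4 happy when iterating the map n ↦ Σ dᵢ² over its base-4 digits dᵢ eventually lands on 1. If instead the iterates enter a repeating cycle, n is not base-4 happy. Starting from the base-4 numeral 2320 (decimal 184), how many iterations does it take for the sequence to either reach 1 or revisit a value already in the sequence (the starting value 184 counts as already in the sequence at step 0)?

184 = (2,3,2,0)_4 → 17
17 = (1,0,1)_4 → 2
2 = (2)_4 → 4
4 = (1,0)_4 → 1  — reached 1.
That took 4 steps.

4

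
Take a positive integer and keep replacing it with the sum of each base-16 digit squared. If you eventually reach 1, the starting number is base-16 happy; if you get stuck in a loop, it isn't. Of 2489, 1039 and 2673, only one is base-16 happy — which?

2673

2489: 2489 → 283 → 123 → 170 → 200 → 208 → 169 → 181 → 146 → 85 → 50 → 13 → 169  — repeats 169 (not base-16 happy)
1039: 1039 → 241 → 226 → 200 → 208 → 169 → 181 → 146 → 85 → 50 → 13 → 169  — repeats 169 (not base-16 happy)
2673: 2673 → 150 → 117 → 74 → 116 → 65 → 17 → 2 → 4 → 16 → 1  — reaches 1 (base-16 happy)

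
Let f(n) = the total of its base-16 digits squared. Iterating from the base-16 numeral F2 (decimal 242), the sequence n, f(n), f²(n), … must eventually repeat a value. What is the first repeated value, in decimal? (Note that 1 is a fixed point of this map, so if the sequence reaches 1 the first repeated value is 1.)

242 = (15,2)_16 → 15² + 2² = 225 + 4 = 229
229 = (14,5)_16 → 14² + 5² = 196 + 25 = 221
221 = (13,13)_16 → 13² + 13² = 169 + 169 = 338
338 = (1,5,2)_16 → 1² + 5² + 2² = 1 + 25 + 4 = 30
30 = (1,14)_16 → 1² + 14² = 1 + 196 = 197
197 = (12,5)_16 → 12² + 5² = 144 + 25 = 169
169 = (10,9)_16 → 10² + 9² = 100 + 81 = 181
181 = (11,5)_16 → 11² + 5² = 121 + 25 = 146
146 = (9,2)_16 → 9² + 2² = 81 + 4 = 85
85 = (5,5)_16 → 5² + 5² = 25 + 25 = 50
50 = (3,2)_16 → 3² + 2² = 9 + 4 = 13
13 = (13)_16 → 13² = 169  — 169 already appeared earlier.

169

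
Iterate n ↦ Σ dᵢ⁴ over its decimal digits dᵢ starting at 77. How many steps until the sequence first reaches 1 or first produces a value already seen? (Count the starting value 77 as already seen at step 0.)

77 → 7⁴ + 7⁴ = 4802
4802 → 4⁴ + 8⁴ + 0⁴ + 2⁴ = 4368
4368 → 4⁴ + 3⁴ + 6⁴ + 8⁴ = 5729
5729 → 5⁴ + 7⁴ + 2⁴ + 9⁴ = 9603
9603 → 9⁴ + 6⁴ + 0⁴ + 3⁴ = 7938
7938 → 7⁴ + 9⁴ + 3⁴ + 8⁴ = 13139
13139 → 1⁴ + 3⁴ + 1⁴ + 3⁴ + 9⁴ = 6725
6725 → 6⁴ + 7⁴ + 2⁴ + 5⁴ = 4338
4338 → 4⁴ + 3⁴ + 3⁴ + 8⁴ = 4514
4514 → 4⁴ + 5⁴ + 1⁴ + 4⁴ = 1138
1138 → 1⁴ + 1⁴ + 3⁴ + 8⁴ = 4179
4179 → 4⁴ + 1⁴ + 7⁴ + 9⁴ = 9219
9219 → 9⁴ + 2⁴ + 1⁴ + 9⁴ = 13139  — 13139 repeats.
That took 13 steps.

13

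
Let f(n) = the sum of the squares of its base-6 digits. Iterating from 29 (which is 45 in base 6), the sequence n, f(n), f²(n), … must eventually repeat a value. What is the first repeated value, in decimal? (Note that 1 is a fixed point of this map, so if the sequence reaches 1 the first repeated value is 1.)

29

29 = (4,5)_6 → 4² + 5² = 16 + 25 = 41
41 = (1,0,5)_6 → 1² + 0² + 5² = 1 + 0 + 25 = 26
26 = (4,2)_6 → 4² + 2² = 16 + 4 = 20
20 = (3,2)_6 → 3² + 2² = 9 + 4 = 13
13 = (2,1)_6 → 2² + 1² = 4 + 1 = 5
5 = (5)_6 → 5² = 25
25 = (4,1)_6 → 4² + 1² = 16 + 1 = 17
17 = (2,5)_6 → 2² + 5² = 4 + 25 = 29  — 29 already appeared earlier.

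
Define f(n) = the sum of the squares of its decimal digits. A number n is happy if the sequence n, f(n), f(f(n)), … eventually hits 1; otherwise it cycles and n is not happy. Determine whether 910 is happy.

910 → 9² + 1² + 0² = 82
82 → 8² + 2² = 68
68 → 6² + 8² = 100
100 → 1² + 0² + 0² = 1  — reached 1.

happy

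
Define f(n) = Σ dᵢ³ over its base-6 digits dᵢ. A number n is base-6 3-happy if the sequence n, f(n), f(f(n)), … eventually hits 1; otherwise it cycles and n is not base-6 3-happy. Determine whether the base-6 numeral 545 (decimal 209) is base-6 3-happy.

209 = (5,4,5)_6 → 5³ + 4³ + 5³ = 125 + 64 + 125 = 314
314 = (1,2,4,2)_6 → 1³ + 2³ + 4³ + 2³ = 1 + 8 + 64 + 8 = 81
81 = (2,1,3)_6 → 2³ + 1³ + 3³ = 8 + 1 + 27 = 36
36 = (1,0,0)_6 → 1³ + 0³ + 0³ = 1 + 0 + 0 = 1  — reached 1.

base-6 3-happy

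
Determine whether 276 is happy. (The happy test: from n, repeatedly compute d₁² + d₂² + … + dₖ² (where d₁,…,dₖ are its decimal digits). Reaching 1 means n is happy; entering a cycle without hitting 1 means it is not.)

not happy

276 → 89
89 → 145
145 → 42
42 → 20
20 → 4
4 → 16
16 → 37
37 → 58
58 → 89  — 89 already seen; the sequence cycles without reaching 1.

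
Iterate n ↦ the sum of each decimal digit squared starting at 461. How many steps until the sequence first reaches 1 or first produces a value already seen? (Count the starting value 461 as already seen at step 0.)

14

461 → 4² + 6² + 1² = 53
53 → 5² + 3² = 34
34 → 3² + 4² = 25
25 → 2² + 5² = 29
29 → 2² + 9² = 85
85 → 8² + 5² = 89
89 → 8² + 9² = 145
145 → 1² + 4² + 5² = 42
42 → 4² + 2² = 20
20 → 2² + 0² = 4
4 → 4² = 16
16 → 1² + 6² = 37
37 → 3² + 7² = 58
58 → 5² + 8² = 89  — 89 repeats.
That took 14 steps.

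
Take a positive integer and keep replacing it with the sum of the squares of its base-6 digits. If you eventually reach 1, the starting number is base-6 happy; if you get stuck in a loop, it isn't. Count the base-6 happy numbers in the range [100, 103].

100: 100 → 36 → 1  (reaches 1)
101: 101 → 45 → 11 → 26 → 20 → 13 → 5 → 25 → 17 → 29 → 41 → 26  (repeats 26)
102: 102 → 29 → 41 → 26 → 20 → 13 → 5 → 25 → 17 → 29  (repeats 29)
103: 103 → 30 → 25 → 17 → 29 → 41 → 26 → 20 → 13 → 5 → 25  (repeats 25)
base-6 happy: 100

1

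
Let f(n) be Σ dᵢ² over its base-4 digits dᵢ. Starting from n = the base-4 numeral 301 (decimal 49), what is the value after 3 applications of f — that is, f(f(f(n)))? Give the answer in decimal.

4

49 = (3,0,1)_4 → 3² + 0² + 1² = 10
10 = (2,2)_4 → 2² + 2² = 8
8 = (2,0)_4 → 2² + 0² = 4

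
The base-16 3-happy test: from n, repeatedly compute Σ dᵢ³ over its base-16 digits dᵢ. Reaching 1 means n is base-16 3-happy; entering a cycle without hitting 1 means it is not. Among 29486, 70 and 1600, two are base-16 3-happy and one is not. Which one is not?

29486: 29486 → 3122 → 1763 → 2987 → 3662 → 5552 → 1457 → 1457  — repeats 1457 (not base-16 3-happy)
70: 70 → 280 → 514 → 16 → 1  — reaches 1 (base-16 3-happy)
1600: 1600 → 280 → 514 → 16 → 1  — reaches 1 (base-16 3-happy)

29486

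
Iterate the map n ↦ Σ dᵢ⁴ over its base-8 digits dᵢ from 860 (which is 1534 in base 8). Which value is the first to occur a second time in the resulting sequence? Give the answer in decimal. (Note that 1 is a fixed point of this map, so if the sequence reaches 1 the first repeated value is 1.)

257

860 = (1,5,3,4)_8 → 1⁴ + 5⁴ + 3⁴ + 4⁴ = 1 + 625 + 81 + 256 = 963
963 = (1,7,0,3)_8 → 1⁴ + 7⁴ + 0⁴ + 3⁴ = 1 + 2401 + 0 + 81 = 2483
2483 = (4,6,6,3)_8 → 4⁴ + 6⁴ + 6⁴ + 3⁴ = 256 + 1296 + 1296 + 81 = 2929
2929 = (5,5,6,1)_8 → 5⁴ + 5⁴ + 6⁴ + 1⁴ = 625 + 625 + 1296 + 1 = 2547
2547 = (4,7,6,3)_8 → 4⁴ + 7⁴ + 6⁴ + 3⁴ = 256 + 2401 + 1296 + 81 = 4034
4034 = (7,7,0,2)_8 → 7⁴ + 7⁴ + 0⁴ + 2⁴ = 2401 + 2401 + 0 + 16 = 4818
4818 = (1,1,3,2,2)_8 → 1⁴ + 1⁴ + 3⁴ + 2⁴ + 2⁴ = 1 + 1 + 81 + 16 + 16 = 115
115 = (1,6,3)_8 → 1⁴ + 6⁴ + 3⁴ = 1 + 1296 + 81 = 1378
1378 = (2,5,4,2)_8 → 2⁴ + 5⁴ + 4⁴ + 2⁴ = 16 + 625 + 256 + 16 = 913
913 = (1,6,2,1)_8 → 1⁴ + 6⁴ + 2⁴ + 1⁴ = 1 + 1296 + 16 + 1 = 1314
1314 = (2,4,4,2)_8 → 2⁴ + 4⁴ + 4⁴ + 2⁴ = 16 + 256 + 256 + 16 = 544
544 = (1,0,4,0)_8 → 1⁴ + 0⁴ + 4⁴ + 0⁴ = 1 + 0 + 256 + 0 = 257
257 = (4,0,1)_8 → 4⁴ + 0⁴ + 1⁴ = 256 + 0 + 1 = 257  — 257 already appeared earlier.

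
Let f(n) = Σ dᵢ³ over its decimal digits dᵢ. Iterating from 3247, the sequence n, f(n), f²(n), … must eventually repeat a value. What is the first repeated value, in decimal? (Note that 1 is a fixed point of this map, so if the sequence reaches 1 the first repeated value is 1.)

3247 → 3³ + 2³ + 4³ + 7³ = 442
442 → 4³ + 4³ + 2³ = 136
136 → 1³ + 3³ + 6³ = 244
244 → 2³ + 4³ + 4³ = 136  — 136 already appeared earlier.

136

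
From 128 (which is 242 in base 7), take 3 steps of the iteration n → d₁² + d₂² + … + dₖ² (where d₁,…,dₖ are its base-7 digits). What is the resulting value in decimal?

20

128 = (2,4,2)_7 → 2² + 4² + 2² = 4 + 16 + 4 = 24
24 = (3,3)_7 → 3² + 3² = 9 + 9 = 18
18 = (2,4)_7 → 2² + 4² = 4 + 16 = 20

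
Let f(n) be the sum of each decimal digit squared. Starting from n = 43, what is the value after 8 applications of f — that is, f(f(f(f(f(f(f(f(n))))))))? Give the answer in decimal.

4

43 → 4² + 3² = 25
25 → 2² + 5² = 29
29 → 2² + 9² = 85
85 → 8² + 5² = 89
89 → 8² + 9² = 145
145 → 1² + 4² + 5² = 42
42 → 4² + 2² = 20
20 → 2² + 0² = 4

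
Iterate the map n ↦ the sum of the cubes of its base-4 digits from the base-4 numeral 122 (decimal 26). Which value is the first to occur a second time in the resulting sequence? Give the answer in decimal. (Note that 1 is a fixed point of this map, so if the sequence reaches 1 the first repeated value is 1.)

8

26 = (1,2,2)_4 → 1³ + 2³ + 2³ = 1 + 8 + 8 = 17
17 = (1,0,1)_4 → 1³ + 0³ + 1³ = 1 + 0 + 1 = 2
2 = (2)_4 → 2³ = 8
8 = (2,0)_4 → 2³ + 0³ = 8 + 0 = 8  — 8 already appeared earlier.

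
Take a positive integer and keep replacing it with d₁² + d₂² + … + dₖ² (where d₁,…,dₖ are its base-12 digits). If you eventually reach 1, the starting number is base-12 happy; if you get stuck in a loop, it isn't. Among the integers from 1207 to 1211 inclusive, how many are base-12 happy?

1207: 1207 → 129 → 181 → 11 → 121 → 101 → 89 → 74 → 40 → 25 → 5 → 25  (repeats 25)
1208: 1208 → 144 → 1  (reaches 1)
1209: 1209 → 161 → 27 → 13 → 2 → 4 → 16 → 17 → 26 → 8 → 64 → 41 → 34 → 104 → 128 → 164 → 66 → 61 → 26  (repeats 26)
1210: 1210 → 180 → 10 → 100 → 80 → 100  (repeats 100)
1211: 1211 → 201 → 98 → 68 → 89 → 74 → 40 → 25 → 5 → 25  (repeats 25)
base-12 happy: 1208

1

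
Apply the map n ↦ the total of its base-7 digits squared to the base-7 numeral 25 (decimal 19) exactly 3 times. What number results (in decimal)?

19 = (2,5)_7 → 2² + 5² = 4 + 25 = 29
29 = (4,1)_7 → 4² + 1² = 16 + 1 = 17
17 = (2,3)_7 → 2² + 3² = 4 + 9 = 13

13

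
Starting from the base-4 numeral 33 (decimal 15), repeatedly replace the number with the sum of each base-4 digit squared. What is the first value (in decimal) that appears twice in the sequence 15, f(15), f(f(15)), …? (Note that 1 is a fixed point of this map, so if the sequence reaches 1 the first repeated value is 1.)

1

15 = (3,3)_4 → 18
18 = (1,0,2)_4 → 5
5 = (1,1)_4 → 2
2 = (2)_4 → 4
4 = (1,0)_4 → 1  — reached the fixed point 1.
1 → 1, so 1 is the first repeated value.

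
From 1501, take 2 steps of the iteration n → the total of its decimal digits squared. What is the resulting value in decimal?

53

1501 → 1² + 5² + 0² + 1² = 27
27 → 2² + 7² = 53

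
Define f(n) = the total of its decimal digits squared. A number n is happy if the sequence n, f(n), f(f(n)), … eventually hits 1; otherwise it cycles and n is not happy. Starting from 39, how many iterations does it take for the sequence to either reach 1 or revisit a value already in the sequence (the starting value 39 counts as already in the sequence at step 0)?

13

39 → 3² + 9² = 9 + 81 = 90
90 → 9² + 0² = 81 + 0 = 81
81 → 8² + 1² = 64 + 1 = 65
65 → 6² + 5² = 36 + 25 = 61
61 → 6² + 1² = 36 + 1 = 37
37 → 3² + 7² = 9 + 49 = 58
58 → 5² + 8² = 25 + 64 = 89
89 → 8² + 9² = 64 + 81 = 145
145 → 1² + 4² + 5² = 1 + 16 + 25 = 42
42 → 4² + 2² = 16 + 4 = 20
20 → 2² + 0² = 4 + 0 = 4
4 → 4² = 16
16 → 1² + 6² = 1 + 36 = 37  — 37 repeats.
That took 13 steps.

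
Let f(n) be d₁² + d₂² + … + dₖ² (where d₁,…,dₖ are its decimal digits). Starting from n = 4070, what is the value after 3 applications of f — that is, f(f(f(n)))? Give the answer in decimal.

37

4070 → 4² + 0² + 7² + 0² = 65
65 → 6² + 5² = 61
61 → 6² + 1² = 37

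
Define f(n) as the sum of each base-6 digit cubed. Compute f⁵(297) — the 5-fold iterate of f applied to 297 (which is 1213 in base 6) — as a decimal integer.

28

297 = (1,2,1,3)_6 → 1³ + 2³ + 1³ + 3³ = 37
37 = (1,0,1)_6 → 1³ + 0³ + 1³ = 2
2 = (2)_6 → 2³ = 8
8 = (1,2)_6 → 1³ + 2³ = 9
9 = (1,3)_6 → 1³ + 3³ = 28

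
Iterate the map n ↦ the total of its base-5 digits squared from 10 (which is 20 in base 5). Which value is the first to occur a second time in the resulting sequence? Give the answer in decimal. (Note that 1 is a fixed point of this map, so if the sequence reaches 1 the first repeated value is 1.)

10 = (2,0)_5 → 2² + 0² = 4
4 = (4)_5 → 4² = 16
16 = (3,1)_5 → 3² + 1² = 10  — 10 already appeared earlier.

10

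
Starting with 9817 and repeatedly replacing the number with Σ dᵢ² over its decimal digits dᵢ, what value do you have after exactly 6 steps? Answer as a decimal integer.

85

9817 → 9² + 8² + 1² + 7² = 81 + 64 + 1 + 49 = 195
195 → 1² + 9² + 5² = 1 + 81 + 25 = 107
107 → 1² + 0² + 7² = 1 + 0 + 49 = 50
50 → 5² + 0² = 25 + 0 = 25
25 → 2² + 5² = 4 + 25 = 29
29 → 2² + 9² = 4 + 81 = 85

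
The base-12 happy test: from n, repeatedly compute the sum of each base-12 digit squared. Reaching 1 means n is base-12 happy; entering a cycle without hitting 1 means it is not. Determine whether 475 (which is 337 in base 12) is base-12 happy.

not base-12 happy

475 = (3,3,7)_12 → 3² + 3² + 7² = 67
67 = (5,7)_12 → 5² + 7² = 74
74 = (6,2)_12 → 6² + 2² = 40
40 = (3,4)_12 → 3² + 4² = 25
25 = (2,1)_12 → 2² + 1² = 5
5 = (5)_12 → 5² = 25  — 25 already seen; the sequence cycles without reaching 1.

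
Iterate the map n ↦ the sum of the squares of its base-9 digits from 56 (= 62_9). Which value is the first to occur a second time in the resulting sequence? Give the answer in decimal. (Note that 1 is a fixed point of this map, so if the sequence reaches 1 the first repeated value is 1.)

74

56 = (6,2)_9 → 40
40 = (4,4)_9 → 32
32 = (3,5)_9 → 34
34 = (3,7)_9 → 58
58 = (6,4)_9 → 52
52 = (5,7)_9 → 74
74 = (8,2)_9 → 68
68 = (7,5)_9 → 74  — 74 already appeared earlier.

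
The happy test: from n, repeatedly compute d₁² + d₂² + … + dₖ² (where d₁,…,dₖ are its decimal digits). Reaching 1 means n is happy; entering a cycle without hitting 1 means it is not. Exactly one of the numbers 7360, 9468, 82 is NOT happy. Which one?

7360: 7360 → 94 → 97 → 130 → 10 → 1  — reaches 1 (happy)
9468: 9468 → 197 → 131 → 11 → 2 → 4 → 16 → 37 → 58 → 89 → 145 → 42 → 20 → 4  — repeats 4 (not happy)
82: 82 → 68 → 100 → 1  — reaches 1 (happy)

9468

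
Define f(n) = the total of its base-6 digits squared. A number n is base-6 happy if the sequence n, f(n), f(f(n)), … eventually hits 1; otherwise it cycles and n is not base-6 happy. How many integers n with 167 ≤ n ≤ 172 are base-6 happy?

167: 167 → 50 → 9 → 10 → 17 → 29 → 41 → 26 → 20 → 13 → 5 → 25 → 17  — not base-6 happy
168: 168 → 32 → 29 → 41 → 26 → 20 → 13 → 5 → 25 → 17 → 29  — not base-6 happy
169: 169 → 33 → 34 → 41 → 26 → 20 → 13 → 5 → 25 → 17 → 29 → 41  — not base-6 happy
170: 170 → 36 → 1  — base-6 happy
171: 171 → 41 → 26 → 20 → 13 → 5 → 25 → 17 → 29 → 41  — not base-6 happy
172: 172 → 48 → 5 → 25 → 17 → 29 → 41 → 26 → 20 → 13 → 5  — not base-6 happy
base-6 happy: 170

1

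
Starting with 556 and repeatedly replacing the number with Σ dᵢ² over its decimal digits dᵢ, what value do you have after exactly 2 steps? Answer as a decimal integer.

100

556 → 86
86 → 100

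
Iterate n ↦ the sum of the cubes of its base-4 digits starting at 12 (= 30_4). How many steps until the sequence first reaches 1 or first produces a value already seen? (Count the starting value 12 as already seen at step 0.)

12 = (3,0)_4 → 3³ + 0³ = 27
27 = (1,2,3)_4 → 1³ + 2³ + 3³ = 36
36 = (2,1,0)_4 → 2³ + 1³ + 0³ = 9
9 = (2,1)_4 → 2³ + 1³ = 9  — 9 repeats.
That took 4 steps.

4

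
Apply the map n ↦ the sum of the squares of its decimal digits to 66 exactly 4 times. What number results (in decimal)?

66 → 6² + 6² = 36 + 36 = 72
72 → 7² + 2² = 49 + 4 = 53
53 → 5² + 3² = 25 + 9 = 34
34 → 3² + 4² = 9 + 16 = 25

25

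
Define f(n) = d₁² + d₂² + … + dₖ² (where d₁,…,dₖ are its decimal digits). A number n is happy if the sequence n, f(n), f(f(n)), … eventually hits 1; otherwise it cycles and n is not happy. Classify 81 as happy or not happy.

81 → 8² + 1² = 65
65 → 6² + 5² = 61
61 → 6² + 1² = 37
37 → 3² + 7² = 58
58 → 5² + 8² = 89
89 → 8² + 9² = 145
145 → 1² + 4² + 5² = 42
42 → 4² + 2² = 20
20 → 2² + 0² = 4
4 → 4² = 16
16 → 1² + 6² = 37  — 37 already seen; the sequence cycles without reaching 1.

not happy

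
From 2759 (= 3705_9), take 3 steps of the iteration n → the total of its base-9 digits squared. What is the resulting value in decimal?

25

2759 = (3,7,0,5)_9 → 83
83 = (1,0,2)_9 → 5
5 = (5)_9 → 25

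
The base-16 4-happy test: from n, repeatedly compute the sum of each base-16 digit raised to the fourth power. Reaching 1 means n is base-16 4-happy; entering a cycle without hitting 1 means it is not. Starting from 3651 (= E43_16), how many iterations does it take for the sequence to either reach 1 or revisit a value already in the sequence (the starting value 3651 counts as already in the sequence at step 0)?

3651 = (14,4,3)_16 → 14⁴ + 4⁴ + 3⁴ = 38416 + 256 + 81 = 38753
38753 = (9,7,6,1)_16 → 9⁴ + 7⁴ + 6⁴ + 1⁴ = 6561 + 2401 + 1296 + 1 = 10259
10259 = (2,8,1,3)_16 → 2⁴ + 8⁴ + 1⁴ + 3⁴ = 16 + 4096 + 1 + 81 = 4194
4194 = (1,0,6,2)_16 → 1⁴ + 0⁴ + 6⁴ + 2⁴ = 1 + 0 + 1296 + 16 = 1313
1313 = (5,2,1)_16 → 5⁴ + 2⁴ + 1⁴ = 625 + 16 + 1 = 642
642 = (2,8,2)_16 → 2⁴ + 8⁴ + 2⁴ = 16 + 4096 + 16 = 4128
4128 = (1,0,2,0)_16 → 1⁴ + 0⁴ + 2⁴ + 0⁴ = 1 + 0 + 16 + 0 = 17
17 = (1,1)_16 → 1⁴ + 1⁴ = 1 + 1 = 2
2 = (2)_16 → 2⁴ = 16
16 = (1,0)_16 → 1⁴ + 0⁴ = 1 + 0 = 1  — reached 1.
That took 10 steps.

10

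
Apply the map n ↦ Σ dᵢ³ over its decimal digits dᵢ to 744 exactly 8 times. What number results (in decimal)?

153

744 → 7³ + 4³ + 4³ = 343 + 64 + 64 = 471
471 → 4³ + 7³ + 1³ = 64 + 343 + 1 = 408
408 → 4³ + 0³ + 8³ = 64 + 0 + 512 = 576
576 → 5³ + 7³ + 6³ = 125 + 343 + 216 = 684
684 → 6³ + 8³ + 4³ = 216 + 512 + 64 = 792
792 → 7³ + 9³ + 2³ = 343 + 729 + 8 = 1080
1080 → 1³ + 0³ + 8³ + 0³ = 1 + 0 + 512 + 0 = 513
513 → 5³ + 1³ + 3³ = 125 + 1 + 27 = 153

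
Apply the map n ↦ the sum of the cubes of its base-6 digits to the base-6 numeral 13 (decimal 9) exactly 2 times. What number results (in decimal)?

9 = (1,3)_6 → 1³ + 3³ = 1 + 27 = 28
28 = (4,4)_6 → 4³ + 4³ = 64 + 64 = 128

128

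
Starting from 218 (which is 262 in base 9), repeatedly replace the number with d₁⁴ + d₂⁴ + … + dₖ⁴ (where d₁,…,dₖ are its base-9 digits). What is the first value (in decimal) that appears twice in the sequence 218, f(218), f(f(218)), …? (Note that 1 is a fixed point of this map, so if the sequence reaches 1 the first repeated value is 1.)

722

218 = (2,6,2)_9 → 2⁴ + 6⁴ + 2⁴ = 16 + 1296 + 16 = 1328
1328 = (1,7,3,5)_9 → 1⁴ + 7⁴ + 3⁴ + 5⁴ = 1 + 2401 + 81 + 625 = 3108
3108 = (4,2,3,3)_9 → 4⁴ + 2⁴ + 3⁴ + 3⁴ = 256 + 16 + 81 + 81 = 434
434 = (5,3,2)_9 → 5⁴ + 3⁴ + 2⁴ = 625 + 81 + 16 = 722
722 = (8,8,2)_9 → 8⁴ + 8⁴ + 2⁴ = 4096 + 4096 + 16 = 8208
8208 = (1,2,2,3,0)_9 → 1⁴ + 2⁴ + 2⁴ + 3⁴ + 0⁴ = 1 + 16 + 16 + 81 + 0 = 114
114 = (1,3,6)_9 → 1⁴ + 3⁴ + 6⁴ = 1 + 81 + 1296 = 1378
1378 = (1,8,0,1)_9 → 1⁴ + 8⁴ + 0⁴ + 1⁴ = 1 + 4096 + 0 + 1 = 4098
4098 = (5,5,5,3)_9 → 5⁴ + 5⁴ + 5⁴ + 3⁴ = 625 + 625 + 625 + 81 = 1956
1956 = (2,6,1,3)_9 → 2⁴ + 6⁴ + 1⁴ + 3⁴ = 16 + 1296 + 1 + 81 = 1394
1394 = (1,8,1,8)_9 → 1⁴ + 8⁴ + 1⁴ + 8⁴ = 1 + 4096 + 1 + 4096 = 8194
8194 = (1,2,2,1,4)_9 → 1⁴ + 2⁴ + 2⁴ + 1⁴ + 4⁴ = 1 + 16 + 16 + 1 + 256 = 290
290 = (3,5,2)_9 → 3⁴ + 5⁴ + 2⁴ = 81 + 625 + 16 = 722  — 722 already appeared earlier.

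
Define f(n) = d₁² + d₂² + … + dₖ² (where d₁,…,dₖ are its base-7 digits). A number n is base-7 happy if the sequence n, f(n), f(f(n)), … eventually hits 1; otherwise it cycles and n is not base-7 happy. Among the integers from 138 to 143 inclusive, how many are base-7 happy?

1

138: 138 → 54 → 26 → 34 → 52 → 10 → 10  (repeats 10)
139: 139 → 65 → 9 → 5 → 25 → 25  (repeats 25)
140: 140 → 40 → 50 → 2 → 4 → 16 → 8 → 2  (repeats 2)
141: 141 → 41 → 61 → 27 → 45 → 45  (repeats 45)
142: 142 → 44 → 40 → 50 → 2 → 4 → 16 → 8 → 2  (repeats 2)
143: 143 → 49 → 1  (reaches 1)
base-7 happy: 143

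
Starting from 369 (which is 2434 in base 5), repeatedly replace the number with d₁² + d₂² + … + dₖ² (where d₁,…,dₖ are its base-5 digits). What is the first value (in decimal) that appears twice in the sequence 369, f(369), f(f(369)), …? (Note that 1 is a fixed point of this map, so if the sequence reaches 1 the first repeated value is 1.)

13

369 = (2,4,3,4)_5 → 2² + 4² + 3² + 4² = 45
45 = (1,4,0)_5 → 1² + 4² + 0² = 17
17 = (3,2)_5 → 3² + 2² = 13
13 = (2,3)_5 → 2² + 3² = 13  — 13 already appeared earlier.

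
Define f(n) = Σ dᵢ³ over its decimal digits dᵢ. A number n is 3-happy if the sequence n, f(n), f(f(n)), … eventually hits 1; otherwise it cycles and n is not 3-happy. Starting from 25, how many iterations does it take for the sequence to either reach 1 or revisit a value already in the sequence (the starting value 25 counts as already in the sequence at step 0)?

25 → 2³ + 5³ = 133
133 → 1³ + 3³ + 3³ = 55
55 → 5³ + 5³ = 250
250 → 2³ + 5³ + 0³ = 133  — 133 repeats.
That took 4 steps.

4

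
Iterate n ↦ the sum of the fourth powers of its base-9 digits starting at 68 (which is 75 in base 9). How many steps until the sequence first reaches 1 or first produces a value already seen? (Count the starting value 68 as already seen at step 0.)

68 = (7,5)_9 → 7⁴ + 5⁴ = 2401 + 625 = 3026
3026 = (4,1,3,2)_9 → 4⁴ + 1⁴ + 3⁴ + 2⁴ = 256 + 1 + 81 + 16 = 354
354 = (4,3,3)_9 → 4⁴ + 3⁴ + 3⁴ = 256 + 81 + 81 = 418
418 = (5,1,4)_9 → 5⁴ + 1⁴ + 4⁴ = 625 + 1 + 256 = 882
882 = (1,1,8,0)_9 → 1⁴ + 1⁴ + 8⁴ + 0⁴ = 1 + 1 + 4096 + 0 = 4098
4098 = (5,5,5,3)_9 → 5⁴ + 5⁴ + 5⁴ + 3⁴ = 625 + 625 + 625 + 81 = 1956
1956 = (2,6,1,3)_9 → 2⁴ + 6⁴ + 1⁴ + 3⁴ = 16 + 1296 + 1 + 81 = 1394
1394 = (1,8,1,8)_9 → 1⁴ + 8⁴ + 1⁴ + 8⁴ = 1 + 4096 + 1 + 4096 = 8194
8194 = (1,2,2,1,4)_9 → 1⁴ + 2⁴ + 2⁴ + 1⁴ + 4⁴ = 1 + 16 + 16 + 1 + 256 = 290
290 = (3,5,2)_9 → 3⁴ + 5⁴ + 2⁴ = 81 + 625 + 16 = 722
722 = (8,8,2)_9 → 8⁴ + 8⁴ + 2⁴ = 4096 + 4096 + 16 = 8208
8208 = (1,2,2,3,0)_9 → 1⁴ + 2⁴ + 2⁴ + 3⁴ + 0⁴ = 1 + 16 + 16 + 81 + 0 = 114
114 = (1,3,6)_9 → 1⁴ + 3⁴ + 6⁴ = 1 + 81 + 1296 = 1378
1378 = (1,8,0,1)_9 → 1⁴ + 8⁴ + 0⁴ + 1⁴ = 1 + 4096 + 0 + 1 = 4098  — 4098 repeats.
That took 14 steps.

14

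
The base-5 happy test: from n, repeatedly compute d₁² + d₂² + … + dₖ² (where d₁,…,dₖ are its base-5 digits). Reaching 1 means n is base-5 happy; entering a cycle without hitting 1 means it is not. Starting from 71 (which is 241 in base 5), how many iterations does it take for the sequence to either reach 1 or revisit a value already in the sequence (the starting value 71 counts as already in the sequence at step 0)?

71 = (2,4,1)_5 → 2² + 4² + 1² = 21
21 = (4,1)_5 → 4² + 1² = 17
17 = (3,2)_5 → 3² + 2² = 13
13 = (2,3)_5 → 2² + 3² = 13  — 13 repeats.
That took 4 steps.

4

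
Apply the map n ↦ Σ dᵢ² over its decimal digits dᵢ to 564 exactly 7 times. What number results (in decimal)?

564 → 5² + 6² + 4² = 77
77 → 7² + 7² = 98
98 → 9² + 8² = 145
145 → 1² + 4² + 5² = 42
42 → 4² + 2² = 20
20 → 2² + 0² = 4
4 → 4² = 16

16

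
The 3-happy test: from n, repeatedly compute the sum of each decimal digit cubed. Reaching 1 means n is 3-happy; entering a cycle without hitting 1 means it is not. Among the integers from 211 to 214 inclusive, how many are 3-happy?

1

211: 211 → 10 → 1  — 3-happy
212: 212 → 17 → 344 → 155 → 251 → 134 → 92 → 737 → 713 → 371 → 371  — not 3-happy
213: 213 → 36 → 243 → 99 → 1458 → 702 → 351 → 153 → 153  — not 3-happy
214: 214 → 73 → 370 → 370  — not 3-happy
3-happy: 211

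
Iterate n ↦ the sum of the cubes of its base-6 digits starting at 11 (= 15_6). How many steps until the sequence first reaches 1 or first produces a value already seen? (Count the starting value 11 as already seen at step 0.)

11 = (1,5)_6 → 1³ + 5³ = 1 + 125 = 126
126 = (3,3,0)_6 → 3³ + 3³ + 0³ = 27 + 27 + 0 = 54
54 = (1,3,0)_6 → 1³ + 3³ + 0³ = 1 + 27 + 0 = 28
28 = (4,4)_6 → 4³ + 4³ = 64 + 64 = 128
128 = (3,3,2)_6 → 3³ + 3³ + 2³ = 27 + 27 + 8 = 62
62 = (1,4,2)_6 → 1³ + 4³ + 2³ = 1 + 64 + 8 = 73
73 = (2,0,1)_6 → 2³ + 0³ + 1³ = 8 + 0 + 1 = 9
9 = (1,3)_6 → 1³ + 3³ = 1 + 27 = 28  — 28 repeats.
That took 8 steps.

8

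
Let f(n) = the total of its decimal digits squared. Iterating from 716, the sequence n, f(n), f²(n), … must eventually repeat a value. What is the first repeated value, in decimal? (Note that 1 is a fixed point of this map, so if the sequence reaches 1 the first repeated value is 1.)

716 → 7² + 1² + 6² = 86
86 → 8² + 6² = 100
100 → 1² + 0² + 0² = 1  — reached the fixed point 1.
1 → 1, so 1 is the first repeated value.

1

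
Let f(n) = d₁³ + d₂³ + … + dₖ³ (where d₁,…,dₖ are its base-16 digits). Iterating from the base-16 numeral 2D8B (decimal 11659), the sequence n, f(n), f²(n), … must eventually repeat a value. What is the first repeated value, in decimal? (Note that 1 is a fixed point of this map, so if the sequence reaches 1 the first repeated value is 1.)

1189

11659 = (2,13,8,11)_16 → 2³ + 13³ + 8³ + 11³ = 4048
4048 = (15,13,0)_16 → 15³ + 13³ + 0³ = 5572
5572 = (1,5,12,4)_16 → 1³ + 5³ + 12³ + 4³ = 1918
1918 = (7,7,14)_16 → 7³ + 7³ + 14³ = 3430
3430 = (13,6,6)_16 → 13³ + 6³ + 6³ = 2629
2629 = (10,4,5)_16 → 10³ + 4³ + 5³ = 1189
1189 = (4,10,5)_16 → 4³ + 10³ + 5³ = 1189  — 1189 already appeared earlier.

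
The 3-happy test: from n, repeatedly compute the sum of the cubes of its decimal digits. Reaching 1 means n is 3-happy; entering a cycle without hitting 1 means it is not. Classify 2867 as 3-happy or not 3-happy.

2867 → 2³ + 8³ + 6³ + 7³ = 1079
1079 → 1³ + 0³ + 7³ + 9³ = 1073
1073 → 1³ + 0³ + 7³ + 3³ = 371
371 → 3³ + 7³ + 1³ = 371  — 371 already seen; the sequence cycles without reaching 1.

not 3-happy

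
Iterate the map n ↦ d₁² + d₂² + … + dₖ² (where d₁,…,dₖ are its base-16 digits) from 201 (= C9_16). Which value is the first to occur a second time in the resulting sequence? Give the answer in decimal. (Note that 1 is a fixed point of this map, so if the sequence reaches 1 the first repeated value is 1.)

201 = (12,9)_16 → 225
225 = (14,1)_16 → 197
197 = (12,5)_16 → 169
169 = (10,9)_16 → 181
181 = (11,5)_16 → 146
146 = (9,2)_16 → 85
85 = (5,5)_16 → 50
50 = (3,2)_16 → 13
13 = (13)_16 → 169  — 169 already appeared earlier.

169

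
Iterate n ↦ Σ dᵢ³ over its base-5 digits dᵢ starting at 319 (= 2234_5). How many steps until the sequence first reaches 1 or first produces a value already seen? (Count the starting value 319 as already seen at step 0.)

10

319 = (2,2,3,4)_5 → 2³ + 2³ + 3³ + 4³ = 8 + 8 + 27 + 64 = 107
107 = (4,1,2)_5 → 4³ + 1³ + 2³ = 64 + 1 + 8 = 73
73 = (2,4,3)_5 → 2³ + 4³ + 3³ = 8 + 64 + 27 = 99
99 = (3,4,4)_5 → 3³ + 4³ + 4³ = 27 + 64 + 64 = 155
155 = (1,1,1,0)_5 → 1³ + 1³ + 1³ + 0³ = 1 + 1 + 1 + 0 = 3
3 = (3)_5 → 3³ = 27
27 = (1,0,2)_5 → 1³ + 0³ + 2³ = 1 + 0 + 8 = 9
9 = (1,4)_5 → 1³ + 4³ = 1 + 64 = 65
65 = (2,3,0)_5 → 2³ + 3³ + 0³ = 8 + 27 + 0 = 35
35 = (1,2,0)_5 → 1³ + 2³ + 0³ = 1 + 8 + 0 = 9  — 9 repeats.
That took 10 steps.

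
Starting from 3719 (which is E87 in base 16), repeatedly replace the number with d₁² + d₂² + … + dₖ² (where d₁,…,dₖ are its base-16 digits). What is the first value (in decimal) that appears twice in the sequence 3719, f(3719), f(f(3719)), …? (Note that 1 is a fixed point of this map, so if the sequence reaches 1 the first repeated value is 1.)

3719 = (14,8,7)_16 → 14² + 8² + 7² = 196 + 64 + 49 = 309
309 = (1,3,5)_16 → 1² + 3² + 5² = 1 + 9 + 25 = 35
35 = (2,3)_16 → 2² + 3² = 4 + 9 = 13
13 = (13)_16 → 13² = 169
169 = (10,9)_16 → 10² + 9² = 100 + 81 = 181
181 = (11,5)_16 → 11² + 5² = 121 + 25 = 146
146 = (9,2)_16 → 9² + 2² = 81 + 4 = 85
85 = (5,5)_16 → 5² + 5² = 25 + 25 = 50
50 = (3,2)_16 → 3² + 2² = 9 + 4 = 13  — 13 already appeared earlier.

13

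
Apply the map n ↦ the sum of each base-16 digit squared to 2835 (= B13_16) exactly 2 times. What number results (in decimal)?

2835 = (11,1,3)_16 → 131
131 = (8,3)_16 → 73

73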